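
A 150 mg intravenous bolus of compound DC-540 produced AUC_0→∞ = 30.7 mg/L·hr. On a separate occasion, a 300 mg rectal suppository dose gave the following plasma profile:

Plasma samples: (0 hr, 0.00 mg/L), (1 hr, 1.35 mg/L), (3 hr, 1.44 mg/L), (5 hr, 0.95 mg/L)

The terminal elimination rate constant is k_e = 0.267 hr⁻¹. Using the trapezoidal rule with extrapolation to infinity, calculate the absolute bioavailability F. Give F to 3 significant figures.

F = 0.153

Trapezoidal AUC_0→5 (rectal suppository):
  [0→1]: (0.00+1.35)/2 × 1 = 0.675
  [1→3]: (1.35+1.44)/2 × 2 = 2.79
  [3→5]: (1.44+0.95)/2 × 2 = 2.39
  Sum = 5.855 mg/L·hr
Tail: C_last/k_e = 0.95/0.267 = 3.558
AUC_0→∞ (rectal suppository) = 5.855 + 3.558 = 9.413 mg/L·hr
F = (AUC_ev/D_ev)/(AUC_iv/D_iv) = (9.413/300)/(30.7/150) = 0.0313767/0.204667 = 0.1533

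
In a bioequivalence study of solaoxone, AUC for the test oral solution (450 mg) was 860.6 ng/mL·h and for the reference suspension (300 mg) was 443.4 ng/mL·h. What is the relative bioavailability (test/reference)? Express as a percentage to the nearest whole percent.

F_rel = 129%

F_rel = (AUC_test/D_test) / (AUC_ref/D_ref)
      = (860.6/450) / (443.4/300)
      = 1.91244 / 1.478 = 1.2939 = 129.39%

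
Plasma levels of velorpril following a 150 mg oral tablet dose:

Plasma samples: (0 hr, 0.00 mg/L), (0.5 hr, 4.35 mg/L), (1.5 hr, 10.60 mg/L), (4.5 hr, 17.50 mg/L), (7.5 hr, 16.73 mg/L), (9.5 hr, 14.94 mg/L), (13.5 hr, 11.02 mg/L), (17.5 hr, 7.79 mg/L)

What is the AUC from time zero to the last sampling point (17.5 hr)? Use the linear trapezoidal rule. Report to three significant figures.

Trapezoidal AUC_0→17.5:
  [0→0.5]: (0.00+4.35)/2 × 0.5 = 1.0875
  [0.5→1.5]: (4.35+10.60)/2 × 1 = 7.475
  [1.5→4.5]: (10.60+17.50)/2 × 3 = 42.15
  [4.5→7.5]: (17.50+16.73)/2 × 3 = 51.345
  [7.5→9.5]: (16.73+14.94)/2 × 2 = 31.67
  [9.5→13.5]: (14.94+11.02)/2 × 4 = 51.92
  [13.5→17.5]: (11.02+7.79)/2 × 4 = 37.62
  Sum = 223.2675 mg/L·hr

AUC = 223 mg/L·hr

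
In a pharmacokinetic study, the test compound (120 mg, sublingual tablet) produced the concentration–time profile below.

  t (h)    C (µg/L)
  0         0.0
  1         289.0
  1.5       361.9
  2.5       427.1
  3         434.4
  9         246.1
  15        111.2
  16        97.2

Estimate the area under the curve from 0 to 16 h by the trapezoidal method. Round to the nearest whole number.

AUC = 4135 µg/L·h

Trapezoidal AUC_0→16:
  [0→1]: (0.0+289.0)/2 × 1 = 144.5
  [1→1.5]: (289.0+361.9)/2 × 0.5 = 162.725
  [1.5→2.5]: (361.9+427.1)/2 × 1 = 394.5
  [2.5→3]: (427.1+434.4)/2 × 0.5 = 215.375
  [3→9]: (434.4+246.1)/2 × 6 = 2041.5
  [9→15]: (246.1+111.2)/2 × 6 = 1071.9
  [15→16]: (111.2+97.2)/2 × 1 = 104.2
  Sum = 4134.7 µg/L·h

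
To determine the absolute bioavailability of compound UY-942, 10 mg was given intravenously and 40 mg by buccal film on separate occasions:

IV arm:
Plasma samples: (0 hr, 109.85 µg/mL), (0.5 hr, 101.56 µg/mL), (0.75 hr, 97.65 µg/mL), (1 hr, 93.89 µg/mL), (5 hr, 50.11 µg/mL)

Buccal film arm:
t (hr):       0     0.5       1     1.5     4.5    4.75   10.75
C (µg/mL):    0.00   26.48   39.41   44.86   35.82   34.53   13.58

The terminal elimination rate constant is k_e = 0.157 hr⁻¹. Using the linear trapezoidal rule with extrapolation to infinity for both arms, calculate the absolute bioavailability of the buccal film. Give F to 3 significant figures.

Trapezoidal AUC_0→5 (IV):
  [0→0.5]: (109.85+101.56)/2 × 0.5 = 52.8525
  [0.5→0.75]: (101.56+97.65)/2 × 0.25 = 24.90125
  [0.75→1]: (97.65+93.89)/2 × 0.25 = 23.9425
  [1→5]: (93.89+50.11)/2 × 4 = 288.0
  Sum = 389.69625 µg/mL·hr
IV tail: 50.11/0.157 = 319.172; AUC_iv,0→∞ = 389.69625 + 319.172 = 708.86825 µg/mL·hr
Trapezoidal AUC_0→10.75 (buccal film):
  [0→0.5]: (0.00+26.48)/2 × 0.5 = 6.62
  [0.5→1]: (26.48+39.41)/2 × 0.5 = 16.4725
  [1→1.5]: (39.41+44.86)/2 × 0.5 = 21.0675
  [1.5→4.5]: (44.86+35.82)/2 × 3 = 121.02
  [4.5→4.75]: (35.82+34.53)/2 × 0.25 = 8.79375
  [4.75→10.75]: (34.53+13.58)/2 × 6 = 144.33
  Sum = 318.30375 µg/mL·hr
buccal film tail: 13.58/0.157 = 86.497; AUC_ev,0→∞ = 318.30375 + 86.497 = 404.80075 µg/mL·hr
F = (AUC_ev/D_ev)/(AUC_iv/D_iv) = (404.80075/40)/(708.86825/10) = 10.12/70.886825 = 0.1428

F = 0.143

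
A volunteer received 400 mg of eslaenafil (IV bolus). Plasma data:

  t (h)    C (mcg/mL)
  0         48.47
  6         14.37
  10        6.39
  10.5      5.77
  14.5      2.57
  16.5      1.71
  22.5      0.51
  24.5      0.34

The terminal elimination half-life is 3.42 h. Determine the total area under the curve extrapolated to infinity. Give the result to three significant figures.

Trapezoidal AUC_0→24.5:
  [0→6]: (48.47+14.37)/2 × 6 = 188.52
  [6→10]: (14.37+6.39)/2 × 4 = 41.52
  [10→10.5]: (6.39+5.77)/2 × 0.5 = 3.04
  [10.5→14.5]: (5.77+2.57)/2 × 4 = 16.68
  [14.5→16.5]: (2.57+1.71)/2 × 2 = 4.28
  [16.5→22.5]: (1.71+0.51)/2 × 6 = 6.66
  [22.5→24.5]: (0.51+0.34)/2 × 2 = 0.85
  Sum = 261.55 mcg/mL·h
k_e = ln2 / t½ = 0.693147 / 3.42 = 0.2027 h^-1
Extrapolated tail: C_last / k_e = 0.34 / 0.2027 = 1.677
AUC_0→∞ = 261.55 + 1.677 = 263.227 mcg/mL·h

AUC = 263 mcg/mL·h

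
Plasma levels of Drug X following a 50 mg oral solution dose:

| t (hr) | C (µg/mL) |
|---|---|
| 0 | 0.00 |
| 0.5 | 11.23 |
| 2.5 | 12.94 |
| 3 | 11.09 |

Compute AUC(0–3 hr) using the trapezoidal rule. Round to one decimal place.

AUC = 33.0 µg/mL·hr

Trapezoidal AUC_0→3:
  [0→0.5]: (0.00+11.23)/2 × 0.5 = 2.8075
  [0.5→2.5]: (11.23+12.94)/2 × 2 = 24.17
  [2.5→3]: (12.94+11.09)/2 × 0.5 = 6.0075
  Sum = 32.985 µg/mL·hr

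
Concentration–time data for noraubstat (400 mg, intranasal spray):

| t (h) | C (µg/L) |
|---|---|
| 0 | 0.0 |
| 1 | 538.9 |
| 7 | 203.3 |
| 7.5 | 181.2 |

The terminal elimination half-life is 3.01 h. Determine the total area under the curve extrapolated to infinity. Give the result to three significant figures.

AUC = 3380 µg/L·h

Trapezoidal AUC_0→7.5:
  [0→1]: (0.0+538.9)/2 × 1 = 269.45
  [1→7]: (538.9+203.3)/2 × 6 = 2226.6
  [7→7.5]: (203.3+181.2)/2 × 0.5 = 96.125
  Sum = 2592.175 µg/L·h
k_e = ln2 / t½ = 0.693147 / 3.01 = 0.2303 h^-1
Extrapolated tail: C_last / k_e = 181.2 / 0.2303 = 786.800
AUC_0→∞ = 2592.175 + 786.800 = 3378.975 µg/L·h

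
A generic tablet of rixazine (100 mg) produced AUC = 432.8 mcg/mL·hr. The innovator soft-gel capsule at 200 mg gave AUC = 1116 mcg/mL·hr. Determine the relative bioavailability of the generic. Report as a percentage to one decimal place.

F_rel = (AUC_test/D_test) / (AUC_ref/D_ref)
      = (432.8/100) / (1116/200)
      = 4.328 / 5.58 = 0.7756 = 77.56%

F_rel = 77.6%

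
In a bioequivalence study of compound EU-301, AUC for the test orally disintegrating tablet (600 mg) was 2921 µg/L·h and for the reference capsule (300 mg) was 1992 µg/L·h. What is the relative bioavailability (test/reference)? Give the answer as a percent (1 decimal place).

F_rel = 73.3%

F_rel = (AUC_test/D_test) / (AUC_ref/D_ref)
      = (2921/600) / (1992/300)
      = 4.86833 / 6.64 = 0.7332 = 73.32%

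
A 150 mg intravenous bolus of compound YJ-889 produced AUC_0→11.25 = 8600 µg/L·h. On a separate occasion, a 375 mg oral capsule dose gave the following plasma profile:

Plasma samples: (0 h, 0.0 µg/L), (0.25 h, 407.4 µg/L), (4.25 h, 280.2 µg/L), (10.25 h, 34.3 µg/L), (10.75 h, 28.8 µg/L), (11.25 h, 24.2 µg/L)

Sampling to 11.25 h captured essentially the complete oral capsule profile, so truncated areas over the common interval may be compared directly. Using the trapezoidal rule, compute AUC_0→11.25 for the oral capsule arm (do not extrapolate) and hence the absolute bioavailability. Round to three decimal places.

Trapezoidal AUC_0→11.25 (oral capsule):
  [0→0.25]: (0.0+407.4)/2 × 0.25 = 50.925
  [0.25→4.25]: (407.4+280.2)/2 × 4 = 1375.2
  [4.25→10.25]: (280.2+34.3)/2 × 6 = 943.5
  [10.25→10.75]: (34.3+28.8)/2 × 0.5 = 15.775
  [10.75→11.25]: (28.8+24.2)/2 × 0.5 = 13.25
  Sum = 2398.65 µg/L·h
F = (AUC_ev/D_ev)/(AUC_iv/D_iv) = (2398.65/375)/(8600/150) = 6.3964/57.3333 = 0.1116

F = 0.112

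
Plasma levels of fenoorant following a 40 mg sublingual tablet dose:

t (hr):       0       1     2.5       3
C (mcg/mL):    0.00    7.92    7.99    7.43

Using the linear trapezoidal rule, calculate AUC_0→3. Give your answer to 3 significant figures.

Trapezoidal AUC_0→3:
  [0→1]: (0.00+7.92)/2 × 1 = 3.96
  [1→2.5]: (7.92+7.99)/2 × 1.5 = 11.9325
  [2.5→3]: (7.99+7.43)/2 × 0.5 = 3.855
  Sum = 19.7475 mcg/mL·hr

AUC = 19.7 mcg/mL·hr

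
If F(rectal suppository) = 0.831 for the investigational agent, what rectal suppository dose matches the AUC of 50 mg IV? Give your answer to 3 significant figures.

D_rectal = 60.2 mg

For equal systemic exposure: F × D_ev = D_iv
D_ev = D_iv / F = 50 / 0.831 = 60.1685 mg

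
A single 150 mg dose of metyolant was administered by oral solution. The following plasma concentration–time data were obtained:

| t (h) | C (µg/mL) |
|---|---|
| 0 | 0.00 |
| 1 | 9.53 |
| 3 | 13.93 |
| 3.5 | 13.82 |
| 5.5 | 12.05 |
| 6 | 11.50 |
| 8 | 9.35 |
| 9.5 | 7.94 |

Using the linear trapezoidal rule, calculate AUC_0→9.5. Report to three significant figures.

Trapezoidal AUC_0→9.5:
  [0→1]: (0.00+9.53)/2 × 1 = 4.765
  [1→3]: (9.53+13.93)/2 × 2 = 23.46
  [3→3.5]: (13.93+13.82)/2 × 0.5 = 6.9375
  [3.5→5.5]: (13.82+12.05)/2 × 2 = 25.87
  [5.5→6]: (12.05+11.50)/2 × 0.5 = 5.8875
  [6→8]: (11.50+9.35)/2 × 2 = 20.85
  [8→9.5]: (9.35+7.94)/2 × 1.5 = 12.9675
  Sum = 100.7375 µg/mL·h

AUC = 101 µg/mL·h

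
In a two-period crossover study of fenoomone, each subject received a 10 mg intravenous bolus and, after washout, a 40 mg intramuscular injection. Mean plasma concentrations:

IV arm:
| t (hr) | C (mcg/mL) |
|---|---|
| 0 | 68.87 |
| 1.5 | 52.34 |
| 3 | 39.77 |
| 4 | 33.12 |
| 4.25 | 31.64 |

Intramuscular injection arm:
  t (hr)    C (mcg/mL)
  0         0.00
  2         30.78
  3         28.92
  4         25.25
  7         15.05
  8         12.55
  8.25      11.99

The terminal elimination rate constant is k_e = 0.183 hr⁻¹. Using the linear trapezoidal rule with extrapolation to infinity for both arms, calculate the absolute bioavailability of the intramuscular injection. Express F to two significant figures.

F = 0.15

Trapezoidal AUC_0→4.25 (IV):
  [0→1.5]: (68.87+52.34)/2 × 1.5 = 90.9075
  [1.5→3]: (52.34+39.77)/2 × 1.5 = 69.0825
  [3→4]: (39.77+33.12)/2 × 1 = 36.445
  [4→4.25]: (33.12+31.64)/2 × 0.25 = 8.095
  Sum = 204.53 mcg/mL·hr
IV tail: 31.64/0.183 = 172.896; AUC_iv,0→∞ = 204.53 + 172.896 = 377.426 mcg/mL·hr
Trapezoidal AUC_0→8.25 (intramuscular injection):
  [0→2]: (0.00+30.78)/2 × 2 = 30.78
  [2→3]: (30.78+28.92)/2 × 1 = 29.85
  [3→4]: (28.92+25.25)/2 × 1 = 27.085
  [4→7]: (25.25+15.05)/2 × 3 = 60.45
  [7→8]: (15.05+12.55)/2 × 1 = 13.8
  [8→8.25]: (12.55+11.99)/2 × 0.25 = 3.0675
  Sum = 165.0325 mcg/mL·hr
intramuscular injection tail: 11.99/0.183 = 65.519; AUC_ev,0→∞ = 165.0325 + 65.519 = 230.5515 mcg/mL·hr
F = (AUC_ev/D_ev)/(AUC_iv/D_iv) = (230.5515/40)/(377.426/10) = 5.7637875/37.7426 = 0.1527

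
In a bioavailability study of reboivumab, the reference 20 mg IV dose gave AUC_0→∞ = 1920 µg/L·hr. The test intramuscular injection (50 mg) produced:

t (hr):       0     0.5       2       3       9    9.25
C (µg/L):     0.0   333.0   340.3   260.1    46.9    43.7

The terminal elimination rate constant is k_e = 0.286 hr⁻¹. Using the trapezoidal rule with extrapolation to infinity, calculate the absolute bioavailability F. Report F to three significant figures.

F = 0.411

Trapezoidal AUC_0→9.25 (intramuscular injection):
  [0→0.5]: (0.0+333.0)/2 × 0.5 = 83.25
  [0.5→2]: (333.0+340.3)/2 × 1.5 = 504.975
  [2→3]: (340.3+260.1)/2 × 1 = 300.2
  [3→9]: (260.1+46.9)/2 × 6 = 921.0
  [9→9.25]: (46.9+43.7)/2 × 0.25 = 11.325
  Sum = 1820.75 µg/L·hr
Tail: C_last/k_e = 43.7/0.286 = 152.797
AUC_0→∞ (intramuscular injection) = 1820.75 + 152.797 = 1973.547 µg/L·hr
F = (AUC_ev/D_ev)/(AUC_iv/D_iv) = (1973.547/50)/(1920/20) = 39.47094/96 = 0.4112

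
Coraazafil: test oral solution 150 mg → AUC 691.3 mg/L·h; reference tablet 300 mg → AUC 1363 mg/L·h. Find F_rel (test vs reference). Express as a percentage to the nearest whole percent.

F_rel = (AUC_test/D_test) / (AUC_ref/D_ref)
      = (691.3/150) / (1363/300)
      = 4.60867 / 4.54333 = 1.0144 = 101.44%

F_rel = 101%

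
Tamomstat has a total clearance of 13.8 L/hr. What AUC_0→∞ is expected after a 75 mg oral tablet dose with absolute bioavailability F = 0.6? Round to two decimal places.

AUC_0→∞ = F × Dose / CL
        = 0.6 × 75 / 13.8 = 3.26087 mg/L·hr

AUC = 3.26 mg/L·hr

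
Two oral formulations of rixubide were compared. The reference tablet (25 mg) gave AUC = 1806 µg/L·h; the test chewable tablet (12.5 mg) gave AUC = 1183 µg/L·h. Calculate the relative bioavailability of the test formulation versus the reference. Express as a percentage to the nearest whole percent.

F_rel = (AUC_test/D_test) / (AUC_ref/D_ref)
      = (1183/12.5) / (1806/25)
      = 94.64 / 72.24 = 1.3101 = 131.01%

F_rel = 131%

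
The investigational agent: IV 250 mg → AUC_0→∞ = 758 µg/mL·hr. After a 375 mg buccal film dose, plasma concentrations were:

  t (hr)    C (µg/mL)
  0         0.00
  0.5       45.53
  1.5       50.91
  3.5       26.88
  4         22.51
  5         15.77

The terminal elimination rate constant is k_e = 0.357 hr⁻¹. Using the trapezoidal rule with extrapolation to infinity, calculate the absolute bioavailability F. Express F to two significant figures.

Trapezoidal AUC_0→5 (buccal film):
  [0→0.5]: (0.00+45.53)/2 × 0.5 = 11.3825
  [0.5→1.5]: (45.53+50.91)/2 × 1 = 48.22
  [1.5→3.5]: (50.91+26.88)/2 × 2 = 77.79
  [3.5→4]: (26.88+22.51)/2 × 0.5 = 12.3475
  [4→5]: (22.51+15.77)/2 × 1 = 19.14
  Sum = 168.88 µg/mL·hr
Tail: C_last/k_e = 15.77/0.357 = 44.174
AUC_0→∞ (buccal film) = 168.88 + 44.174 = 213.054 µg/mL·hr
F = (AUC_ev/D_ev)/(AUC_iv/D_iv) = (213.054/375)/(758/250) = 0.568144/3.032 = 0.1874

F = 0.19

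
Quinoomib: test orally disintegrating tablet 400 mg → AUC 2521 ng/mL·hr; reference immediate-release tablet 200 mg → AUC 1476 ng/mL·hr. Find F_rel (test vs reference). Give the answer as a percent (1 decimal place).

F_rel = (AUC_test/D_test) / (AUC_ref/D_ref)
      = (2521/400) / (1476/200)
      = 6.3025 / 7.38 = 0.8540 = 85.40%

F_rel = 85.4%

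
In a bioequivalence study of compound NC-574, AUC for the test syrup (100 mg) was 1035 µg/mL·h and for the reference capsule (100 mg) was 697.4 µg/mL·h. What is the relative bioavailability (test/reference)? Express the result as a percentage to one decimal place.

F_rel = 148.4%

F_rel = (AUC_test/D_test) / (AUC_ref/D_ref)
      = (1035/100) / (697.4/100)
      = 10.35 / 6.974 = 1.4841 = 148.41%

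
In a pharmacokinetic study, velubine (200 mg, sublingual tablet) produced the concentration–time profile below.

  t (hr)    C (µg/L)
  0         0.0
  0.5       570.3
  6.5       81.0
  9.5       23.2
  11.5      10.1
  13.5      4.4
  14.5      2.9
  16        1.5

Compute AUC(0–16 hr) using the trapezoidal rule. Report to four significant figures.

Trapezoidal AUC_0→16:
  [0→0.5]: (0.0+570.3)/2 × 0.5 = 142.575
  [0.5→6.5]: (570.3+81.0)/2 × 6 = 1953.9
  [6.5→9.5]: (81.0+23.2)/2 × 3 = 156.3
  [9.5→11.5]: (23.2+10.1)/2 × 2 = 33.3
  [11.5→13.5]: (10.1+4.4)/2 × 2 = 14.5
  [13.5→14.5]: (4.4+2.9)/2 × 1 = 3.65
  [14.5→16]: (2.9+1.5)/2 × 1.5 = 3.3
  Sum = 2307.525 µg/L·hr

AUC = 2308 µg/L·hr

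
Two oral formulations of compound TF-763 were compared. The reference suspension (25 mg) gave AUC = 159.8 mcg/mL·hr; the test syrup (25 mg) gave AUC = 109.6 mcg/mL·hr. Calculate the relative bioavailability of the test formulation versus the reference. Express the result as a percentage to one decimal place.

F_rel = (AUC_test/D_test) / (AUC_ref/D_ref)
      = (109.6/25) / (159.8/25)
      = 4.384 / 6.392 = 0.6859 = 68.59%

F_rel = 68.6%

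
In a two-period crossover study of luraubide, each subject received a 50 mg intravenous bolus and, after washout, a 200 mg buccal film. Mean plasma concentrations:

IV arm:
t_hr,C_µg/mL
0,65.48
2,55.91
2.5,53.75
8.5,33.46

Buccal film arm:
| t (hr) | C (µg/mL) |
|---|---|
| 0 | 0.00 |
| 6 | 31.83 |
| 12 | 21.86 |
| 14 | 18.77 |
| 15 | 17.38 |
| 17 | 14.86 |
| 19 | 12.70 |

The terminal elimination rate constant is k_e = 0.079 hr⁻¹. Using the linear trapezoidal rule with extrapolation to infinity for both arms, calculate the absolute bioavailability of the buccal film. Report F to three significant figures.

Trapezoidal AUC_0→8.5 (IV):
  [0→2]: (65.48+55.91)/2 × 2 = 121.39
  [2→2.5]: (55.91+53.75)/2 × 0.5 = 27.415
  [2.5→8.5]: (53.75+33.46)/2 × 6 = 261.63
  Sum = 410.435 µg/mL·hr
IV tail: 33.46/0.079 = 423.544; AUC_iv,0→∞ = 410.435 + 423.544 = 833.979 µg/mL·hr
Trapezoidal AUC_0→19 (buccal film):
  [0→6]: (0.00+31.83)/2 × 6 = 95.49
  [6→12]: (31.83+21.86)/2 × 6 = 161.07
  [12→14]: (21.86+18.77)/2 × 2 = 40.63
  [14→15]: (18.77+17.38)/2 × 1 = 18.075
  [15→17]: (17.38+14.86)/2 × 2 = 32.24
  [17→19]: (14.86+12.70)/2 × 2 = 27.56
  Sum = 375.065 µg/mL·hr
buccal film tail: 12.70/0.079 = 160.759; AUC_ev,0→∞ = 375.065 + 160.759 = 535.824 µg/mL·hr
F = (AUC_ev/D_ev)/(AUC_iv/D_iv) = (535.824/200)/(833.979/50) = 2.67912/16.67958 = 0.1606

F = 0.161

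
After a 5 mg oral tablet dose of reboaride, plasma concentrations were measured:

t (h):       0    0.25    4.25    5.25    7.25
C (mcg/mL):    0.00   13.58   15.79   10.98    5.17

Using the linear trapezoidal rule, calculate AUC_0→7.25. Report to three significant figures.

Trapezoidal AUC_0→7.25:
  [0→0.25]: (0.00+13.58)/2 × 0.25 = 1.6975
  [0.25→4.25]: (13.58+15.79)/2 × 4 = 58.74
  [4.25→5.25]: (15.79+10.98)/2 × 1 = 13.385
  [5.25→7.25]: (10.98+5.17)/2 × 2 = 16.15
  Sum = 89.9725 mcg/mL·h

AUC = 90.0 mcg/mL·h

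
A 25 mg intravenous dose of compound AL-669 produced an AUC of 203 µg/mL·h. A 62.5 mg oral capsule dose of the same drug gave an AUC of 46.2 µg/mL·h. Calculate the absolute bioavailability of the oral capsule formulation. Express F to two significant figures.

F = 0.091

F = (AUC_ev / D_ev) / (AUC_iv / D_iv)
  = (46.2/62.5) / (203/25)
  = 0.7392 / 8.12 = 0.0910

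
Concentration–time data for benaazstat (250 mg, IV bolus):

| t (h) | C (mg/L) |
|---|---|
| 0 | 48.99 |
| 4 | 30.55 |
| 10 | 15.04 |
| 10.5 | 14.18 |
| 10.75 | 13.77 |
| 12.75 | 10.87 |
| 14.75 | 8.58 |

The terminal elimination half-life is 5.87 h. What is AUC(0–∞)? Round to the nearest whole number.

AUC = 423 mg/L·h

Trapezoidal AUC_0→14.75:
  [0→4]: (48.99+30.55)/2 × 4 = 159.08
  [4→10]: (30.55+15.04)/2 × 6 = 136.77
  [10→10.5]: (15.04+14.18)/2 × 0.5 = 7.305
  [10.5→10.75]: (14.18+13.77)/2 × 0.25 = 3.49375
  [10.75→12.75]: (13.77+10.87)/2 × 2 = 24.64
  [12.75→14.75]: (10.87+8.58)/2 × 2 = 19.45
  Sum = 350.73875 mg/L·h
k_e = ln2 / t½ = 0.693147 / 5.87 = 0.1181 h^-1
Extrapolated tail: C_last / k_e = 8.58 / 0.1181 = 72.650
AUC_0→∞ = 350.73875 + 72.650 = 423.38875 mg/L·h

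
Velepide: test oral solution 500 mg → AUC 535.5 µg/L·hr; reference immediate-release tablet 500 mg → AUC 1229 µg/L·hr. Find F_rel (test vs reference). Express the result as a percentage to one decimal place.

F_rel = (AUC_test/D_test) / (AUC_ref/D_ref)
      = (535.5/500) / (1229/500)
      = 1.071 / 2.458 = 0.4357 = 43.57%

F_rel = 43.6%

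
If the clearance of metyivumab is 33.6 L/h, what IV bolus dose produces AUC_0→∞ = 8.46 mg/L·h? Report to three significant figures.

Dose_iv = CL × AUC_0→∞
     = 33.6 × 8.46 = 284.256 mg

Dose = 284 mg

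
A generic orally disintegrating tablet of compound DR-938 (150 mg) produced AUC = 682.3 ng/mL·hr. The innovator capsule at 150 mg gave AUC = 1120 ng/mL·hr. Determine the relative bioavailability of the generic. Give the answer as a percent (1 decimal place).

F_rel = 60.9%

F_rel = (AUC_test/D_test) / (AUC_ref/D_ref)
      = (682.3/150) / (1120/150)
      = 4.54867 / 7.46667 = 0.6092 = 60.92%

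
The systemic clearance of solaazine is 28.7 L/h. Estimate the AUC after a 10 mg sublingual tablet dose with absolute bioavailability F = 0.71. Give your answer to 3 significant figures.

AUC = 0.247 mg/L·h

AUC_0→∞ = F × Dose / CL
        = 0.71 × 10 / 28.7 = 0.247387 mg/L·h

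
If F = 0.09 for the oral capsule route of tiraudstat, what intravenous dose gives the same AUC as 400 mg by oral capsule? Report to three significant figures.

Systemic exposure from an extravascular dose = F × D_ev, so the equivalent IV dose is F × D_ev.
D_iv = F × D_ev = 0.09 × 400 = 36 mg

D_iv = 36.0 mg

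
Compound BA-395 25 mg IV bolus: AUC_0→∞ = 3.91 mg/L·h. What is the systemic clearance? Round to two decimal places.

CL = Dose_iv / AUC_0→∞
   = 25 / 3.91 = 6.39386 L/h

CL = 6.39 L/h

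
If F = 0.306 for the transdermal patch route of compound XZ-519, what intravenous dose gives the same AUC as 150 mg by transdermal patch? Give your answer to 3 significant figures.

Systemic exposure from an extravascular dose = F × D_ev, so the equivalent IV dose is F × D_ev.
D_iv = F × D_ev = 0.306 × 150 = 45.9 mg

D_iv = 45.9 mg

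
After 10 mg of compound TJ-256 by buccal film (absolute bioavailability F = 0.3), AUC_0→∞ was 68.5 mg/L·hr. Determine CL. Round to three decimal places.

CL = 0.044 L/hr

CL = F × Dose / AUC_0→∞
   = 0.3 × 10 / 68.5 = 0.0437956 L/hr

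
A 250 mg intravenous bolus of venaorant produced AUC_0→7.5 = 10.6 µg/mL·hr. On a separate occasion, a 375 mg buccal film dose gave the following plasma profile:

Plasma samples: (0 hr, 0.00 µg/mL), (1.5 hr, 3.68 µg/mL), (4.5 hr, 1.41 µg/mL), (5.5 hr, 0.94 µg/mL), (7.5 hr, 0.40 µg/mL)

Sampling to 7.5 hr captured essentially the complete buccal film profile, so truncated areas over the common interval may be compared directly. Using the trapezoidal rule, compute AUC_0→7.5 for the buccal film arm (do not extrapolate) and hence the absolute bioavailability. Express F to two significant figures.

Trapezoidal AUC_0→7.5 (buccal film):
  [0→1.5]: (0.00+3.68)/2 × 1.5 = 2.76
  [1.5→4.5]: (3.68+1.41)/2 × 3 = 7.635
  [4.5→5.5]: (1.41+0.94)/2 × 1 = 1.175
  [5.5→7.5]: (0.94+0.40)/2 × 2 = 1.34
  Sum = 12.91 µg/mL·hr
F = (AUC_ev/D_ev)/(AUC_iv/D_iv) = (12.91/375)/(10.6/250) = 0.0344267/0.0424 = 0.8120

F = 0.81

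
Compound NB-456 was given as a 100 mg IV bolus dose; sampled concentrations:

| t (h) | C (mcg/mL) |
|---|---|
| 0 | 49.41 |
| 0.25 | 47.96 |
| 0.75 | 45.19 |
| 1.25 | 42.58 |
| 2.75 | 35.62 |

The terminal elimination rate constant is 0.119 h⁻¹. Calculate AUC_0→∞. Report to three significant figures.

AUC = 415 mcg/mL·h

Trapezoidal AUC_0→2.75:
  [0→0.25]: (49.41+47.96)/2 × 0.25 = 12.17125
  [0.25→0.75]: (47.96+45.19)/2 × 0.5 = 23.2875
  [0.75→1.25]: (45.19+42.58)/2 × 0.5 = 21.9425
  [1.25→2.75]: (42.58+35.62)/2 × 1.5 = 58.65
  Sum = 116.05125 mcg/mL·h
Extrapolated tail: C_last / k_e = 35.62 / 0.119 = 299.328
AUC_0→∞ = 116.05125 + 299.328 = 415.37925 mcg/mL·h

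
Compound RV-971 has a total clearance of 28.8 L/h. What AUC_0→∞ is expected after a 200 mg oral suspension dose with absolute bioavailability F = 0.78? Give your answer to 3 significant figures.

AUC_0→∞ = F × Dose / CL
        = 0.78 × 200 / 28.8 = 5.41667 mg/L·h

AUC = 5.42 mg/L·h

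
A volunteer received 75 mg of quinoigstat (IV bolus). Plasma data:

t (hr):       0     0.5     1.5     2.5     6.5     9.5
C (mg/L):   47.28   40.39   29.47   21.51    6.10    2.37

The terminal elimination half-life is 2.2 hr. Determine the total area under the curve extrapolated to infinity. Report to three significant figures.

AUC = 158 mg/L·hr

Trapezoidal AUC_0→9.5:
  [0→0.5]: (47.28+40.39)/2 × 0.5 = 21.9175
  [0.5→1.5]: (40.39+29.47)/2 × 1 = 34.93
  [1.5→2.5]: (29.47+21.51)/2 × 1 = 25.49
  [2.5→6.5]: (21.51+6.10)/2 × 4 = 55.22
  [6.5→9.5]: (6.10+2.37)/2 × 3 = 12.705
  Sum = 150.2625 mg/L·hr
k_e = ln2 / t½ = 0.693147 / 2.2 = 0.3151 hr^-1
Extrapolated tail: C_last / k_e = 2.37 / 0.3151 = 7.521
AUC_0→∞ = 150.2625 + 7.521 = 157.7835 mg/L·hr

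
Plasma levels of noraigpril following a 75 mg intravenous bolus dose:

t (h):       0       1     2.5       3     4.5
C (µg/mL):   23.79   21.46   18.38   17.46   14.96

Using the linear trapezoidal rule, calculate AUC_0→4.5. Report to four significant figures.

Trapezoidal AUC_0→4.5:
  [0→1]: (23.79+21.46)/2 × 1 = 22.625
  [1→2.5]: (21.46+18.38)/2 × 1.5 = 29.88
  [2.5→3]: (18.38+17.46)/2 × 0.5 = 8.96
  [3→4.5]: (17.46+14.96)/2 × 1.5 = 24.315
  Sum = 85.78 µg/mL·h

AUC = 85.78 µg/mL·h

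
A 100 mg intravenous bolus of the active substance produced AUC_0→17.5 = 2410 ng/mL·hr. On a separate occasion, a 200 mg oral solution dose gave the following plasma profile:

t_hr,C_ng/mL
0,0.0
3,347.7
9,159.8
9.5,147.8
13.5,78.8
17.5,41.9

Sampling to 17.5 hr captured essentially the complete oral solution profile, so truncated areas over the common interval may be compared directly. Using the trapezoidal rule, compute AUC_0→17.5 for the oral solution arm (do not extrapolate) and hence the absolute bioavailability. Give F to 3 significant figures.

F = 0.584

Trapezoidal AUC_0→17.5 (oral solution):
  [0→3]: (0.0+347.7)/2 × 3 = 521.55
  [3→9]: (347.7+159.8)/2 × 6 = 1522.5
  [9→9.5]: (159.8+147.8)/2 × 0.5 = 76.9
  [9.5→13.5]: (147.8+78.8)/2 × 4 = 453.2
  [13.5→17.5]: (78.8+41.9)/2 × 4 = 241.4
  Sum = 2815.55 ng/mL·hr
F = (AUC_ev/D_ev)/(AUC_iv/D_iv) = (2815.55/200)/(2410/100) = 14.07775/24.1 = 0.5841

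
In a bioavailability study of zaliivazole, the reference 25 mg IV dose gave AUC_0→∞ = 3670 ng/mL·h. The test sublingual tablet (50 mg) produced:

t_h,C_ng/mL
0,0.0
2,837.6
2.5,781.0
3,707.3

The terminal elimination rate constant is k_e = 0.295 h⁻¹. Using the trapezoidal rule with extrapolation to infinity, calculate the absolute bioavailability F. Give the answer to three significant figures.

F = 0.547

Trapezoidal AUC_0→3 (sublingual tablet):
  [0→2]: (0.0+837.6)/2 × 2 = 837.6
  [2→2.5]: (837.6+781.0)/2 × 0.5 = 404.65
  [2.5→3]: (781.0+707.3)/2 × 0.5 = 372.075
  Sum = 1614.325 ng/mL·h
Tail: C_last/k_e = 707.3/0.295 = 2397.627
AUC_0→∞ (sublingual tablet) = 1614.325 + 2397.627 = 4011.952 ng/mL·h
F = (AUC_ev/D_ev)/(AUC_iv/D_iv) = (4011.952/50)/(3670/25) = 80.23904/146.8 = 0.5466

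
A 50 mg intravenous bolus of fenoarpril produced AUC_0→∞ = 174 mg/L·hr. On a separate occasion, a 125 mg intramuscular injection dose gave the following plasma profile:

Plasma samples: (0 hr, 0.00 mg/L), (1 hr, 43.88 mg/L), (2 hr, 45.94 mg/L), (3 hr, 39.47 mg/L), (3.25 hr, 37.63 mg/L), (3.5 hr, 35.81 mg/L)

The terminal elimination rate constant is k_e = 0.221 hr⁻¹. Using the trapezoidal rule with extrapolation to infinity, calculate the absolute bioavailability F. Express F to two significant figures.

Trapezoidal AUC_0→3.5 (intramuscular injection):
  [0→1]: (0.00+43.88)/2 × 1 = 21.94
  [1→2]: (43.88+45.94)/2 × 1 = 44.91
  [2→3]: (45.94+39.47)/2 × 1 = 42.705
  [3→3.25]: (39.47+37.63)/2 × 0.25 = 9.6375
  [3.25→3.5]: (37.63+35.81)/2 × 0.25 = 9.18
  Sum = 128.3725 mg/L·hr
Tail: C_last/k_e = 35.81/0.221 = 162.036
AUC_0→∞ (intramuscular injection) = 128.3725 + 162.036 = 290.4085 mg/L·hr
F = (AUC_ev/D_ev)/(AUC_iv/D_iv) = (290.4085/125)/(174/50) = 2.323268/3.48 = 0.6676

F = 0.67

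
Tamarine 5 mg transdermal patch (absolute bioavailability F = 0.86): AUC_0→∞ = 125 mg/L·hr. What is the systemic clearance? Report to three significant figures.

CL = 0.0344 L/hr

CL = F × Dose / AUC_0→∞
   = 0.86 × 5 / 125 = 0.0344 L/hr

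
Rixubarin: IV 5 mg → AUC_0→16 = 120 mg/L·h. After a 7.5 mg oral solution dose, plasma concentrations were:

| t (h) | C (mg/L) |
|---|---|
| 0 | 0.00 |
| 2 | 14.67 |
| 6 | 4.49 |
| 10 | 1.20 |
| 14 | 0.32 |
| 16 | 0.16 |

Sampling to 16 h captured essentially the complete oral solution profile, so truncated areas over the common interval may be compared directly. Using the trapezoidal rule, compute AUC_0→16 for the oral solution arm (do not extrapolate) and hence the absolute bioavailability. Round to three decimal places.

Trapezoidal AUC_0→16 (oral solution):
  [0→2]: (0.00+14.67)/2 × 2 = 14.67
  [2→6]: (14.67+4.49)/2 × 4 = 38.32
  [6→10]: (4.49+1.20)/2 × 4 = 11.38
  [10→14]: (1.20+0.32)/2 × 4 = 3.04
  [14→16]: (0.32+0.16)/2 × 2 = 0.48
  Sum = 67.89 mg/L·h
F = (AUC_ev/D_ev)/(AUC_iv/D_iv) = (67.89/7.5)/(120/5) = 9.052/24 = 0.3772

F = 0.377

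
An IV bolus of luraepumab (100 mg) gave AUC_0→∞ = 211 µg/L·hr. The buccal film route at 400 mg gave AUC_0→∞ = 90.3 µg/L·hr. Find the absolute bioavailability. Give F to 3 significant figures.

F = 0.107

F = (AUC_ev / D_ev) / (AUC_iv / D_iv)
  = (90.3/400) / (211/100)
  = 0.22575 / 2.11 = 0.1070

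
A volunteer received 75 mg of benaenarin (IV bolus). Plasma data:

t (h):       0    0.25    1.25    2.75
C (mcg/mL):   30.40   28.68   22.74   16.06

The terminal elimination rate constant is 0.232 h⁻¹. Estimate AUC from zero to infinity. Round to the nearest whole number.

AUC = 131 mcg/mL·h

Trapezoidal AUC_0→2.75:
  [0→0.25]: (30.40+28.68)/2 × 0.25 = 7.385
  [0.25→1.25]: (28.68+22.74)/2 × 1 = 25.71
  [1.25→2.75]: (22.74+16.06)/2 × 1.5 = 29.1
  Sum = 62.195 mcg/mL·h
Extrapolated tail: C_last / k_e = 16.06 / 0.232 = 69.224
AUC_0→∞ = 62.195 + 69.224 = 131.419 mcg/mL·h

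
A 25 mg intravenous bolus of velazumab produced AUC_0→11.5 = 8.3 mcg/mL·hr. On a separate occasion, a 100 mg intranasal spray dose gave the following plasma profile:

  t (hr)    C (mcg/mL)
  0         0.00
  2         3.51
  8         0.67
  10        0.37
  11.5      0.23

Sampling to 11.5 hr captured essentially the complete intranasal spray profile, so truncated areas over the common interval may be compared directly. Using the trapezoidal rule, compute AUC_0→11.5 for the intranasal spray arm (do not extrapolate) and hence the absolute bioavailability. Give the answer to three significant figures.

F = 0.528

Trapezoidal AUC_0→11.5 (intranasal spray):
  [0→2]: (0.00+3.51)/2 × 2 = 3.51
  [2→8]: (3.51+0.67)/2 × 6 = 12.54
  [8→10]: (0.67+0.37)/2 × 2 = 1.04
  [10→11.5]: (0.37+0.23)/2 × 1.5 = 0.45
  Sum = 17.54 mcg/mL·hr
F = (AUC_ev/D_ev)/(AUC_iv/D_iv) = (17.54/100)/(8.3/25) = 0.1754/0.332 = 0.5283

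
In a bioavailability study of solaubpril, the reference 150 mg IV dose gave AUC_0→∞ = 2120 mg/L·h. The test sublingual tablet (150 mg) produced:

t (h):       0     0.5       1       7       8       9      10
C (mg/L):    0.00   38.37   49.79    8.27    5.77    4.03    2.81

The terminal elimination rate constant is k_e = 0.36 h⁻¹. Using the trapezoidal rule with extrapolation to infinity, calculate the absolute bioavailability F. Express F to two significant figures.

F = 0.11

Trapezoidal AUC_0→10 (sublingual tablet):
  [0→0.5]: (0.00+38.37)/2 × 0.5 = 9.5925
  [0.5→1]: (38.37+49.79)/2 × 0.5 = 22.04
  [1→7]: (49.79+8.27)/2 × 6 = 174.18
  [7→8]: (8.27+5.77)/2 × 1 = 7.02
  [8→9]: (5.77+4.03)/2 × 1 = 4.9
  [9→10]: (4.03+2.81)/2 × 1 = 3.42
  Sum = 221.1525 mg/L·h
Tail: C_last/k_e = 2.81/0.36 = 7.806
AUC_0→∞ (sublingual tablet) = 221.1525 + 7.806 = 228.9585 mg/L·h
F = (AUC_ev/D_ev)/(AUC_iv/D_iv) = (228.9585/150)/(2120/150) = 1.52639/14.1333 = 0.1080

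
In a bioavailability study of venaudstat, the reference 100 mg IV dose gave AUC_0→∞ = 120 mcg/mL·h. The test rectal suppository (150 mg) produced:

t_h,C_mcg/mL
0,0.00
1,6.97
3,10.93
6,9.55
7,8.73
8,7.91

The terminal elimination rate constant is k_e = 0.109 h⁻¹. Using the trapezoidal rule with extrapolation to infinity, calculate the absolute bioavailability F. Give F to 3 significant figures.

Trapezoidal AUC_0→8 (rectal suppository):
  [0→1]: (0.00+6.97)/2 × 1 = 3.485
  [1→3]: (6.97+10.93)/2 × 2 = 17.9
  [3→6]: (10.93+9.55)/2 × 3 = 30.72
  [6→7]: (9.55+8.73)/2 × 1 = 9.14
  [7→8]: (8.73+7.91)/2 × 1 = 8.32
  Sum = 69.565 mcg/mL·h
Tail: C_last/k_e = 7.91/0.109 = 72.569
AUC_0→∞ (rectal suppository) = 69.565 + 72.569 = 142.134 mcg/mL·h
F = (AUC_ev/D_ev)/(AUC_iv/D_iv) = (142.134/150)/(120/100) = 0.94756/1.2 = 0.7896

F = 0.790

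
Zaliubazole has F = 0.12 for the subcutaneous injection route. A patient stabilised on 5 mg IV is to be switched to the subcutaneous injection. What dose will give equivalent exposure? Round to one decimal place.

D_subcutaneous = 41.7 mg

For equal systemic exposure: F × D_ev = D_iv
D_ev = D_iv / F = 5 / 0.12 = 41.6667 mg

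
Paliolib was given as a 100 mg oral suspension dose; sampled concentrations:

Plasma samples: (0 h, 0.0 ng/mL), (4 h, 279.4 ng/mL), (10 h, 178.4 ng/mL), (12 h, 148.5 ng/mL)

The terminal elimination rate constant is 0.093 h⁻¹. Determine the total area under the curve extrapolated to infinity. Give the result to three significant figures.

Trapezoidal AUC_0→12:
  [0→4]: (0.0+279.4)/2 × 4 = 558.8
  [4→10]: (279.4+178.4)/2 × 6 = 1373.4
  [10→12]: (178.4+148.5)/2 × 2 = 326.9
  Sum = 2259.1 ng/mL·h
Extrapolated tail: C_last / k_e = 148.5 / 0.093 = 1596.774
AUC_0→∞ = 2259.1 + 1596.774 = 3855.874 ng/mL·h

AUC = 3860 ng/mL·h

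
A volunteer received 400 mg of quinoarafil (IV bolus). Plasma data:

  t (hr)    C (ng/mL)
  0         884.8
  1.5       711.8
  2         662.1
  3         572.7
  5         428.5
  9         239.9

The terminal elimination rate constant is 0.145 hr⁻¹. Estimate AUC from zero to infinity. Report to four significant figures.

AUC = 6151 ng/mL·hr

Trapezoidal AUC_0→9:
  [0→1.5]: (884.8+711.8)/2 × 1.5 = 1197.45
  [1.5→2]: (711.8+662.1)/2 × 0.5 = 343.475
  [2→3]: (662.1+572.7)/2 × 1 = 617.4
  [3→5]: (572.7+428.5)/2 × 2 = 1001.2
  [5→9]: (428.5+239.9)/2 × 4 = 1336.8
  Sum = 4496.325 ng/mL·hr
Extrapolated tail: C_last / k_e = 239.9 / 0.145 = 1654.483
AUC_0→∞ = 4496.325 + 1654.483 = 6150.808 ng/mL·hr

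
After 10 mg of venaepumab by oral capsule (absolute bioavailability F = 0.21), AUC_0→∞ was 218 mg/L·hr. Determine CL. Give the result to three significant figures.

CL = F × Dose / AUC_0→∞
   = 0.21 × 10 / 218 = 0.00963303 L/hr

CL = 0.00963 L/hr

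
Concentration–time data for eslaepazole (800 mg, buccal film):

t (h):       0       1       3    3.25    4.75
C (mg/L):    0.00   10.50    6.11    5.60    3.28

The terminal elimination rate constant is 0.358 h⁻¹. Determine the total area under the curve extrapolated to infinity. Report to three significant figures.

AUC = 39.1 mg/L·h

Trapezoidal AUC_0→4.75:
  [0→1]: (0.00+10.50)/2 × 1 = 5.25
  [1→3]: (10.50+6.11)/2 × 2 = 16.61
  [3→3.25]: (6.11+5.60)/2 × 0.25 = 1.46375
  [3.25→4.75]: (5.60+3.28)/2 × 1.5 = 6.66
  Sum = 29.98375 mg/L·h
Extrapolated tail: C_last / k_e = 3.28 / 0.358 = 9.162
AUC_0→∞ = 29.98375 + 9.162 = 39.14575 mg/L·h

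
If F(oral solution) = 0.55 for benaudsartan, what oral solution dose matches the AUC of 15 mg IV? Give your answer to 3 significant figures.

D_oral = 27.3 mg

For equal systemic exposure: F × D_ev = D_iv
D_ev = D_iv / F = 15 / 0.55 = 27.2727 mg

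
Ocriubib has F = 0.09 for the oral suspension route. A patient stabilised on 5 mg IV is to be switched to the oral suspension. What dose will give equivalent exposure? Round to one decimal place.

For equal systemic exposure: F × D_ev = D_iv
D_ev = D_iv / F = 5 / 0.09 = 55.5556 mg

D_oral = 55.6 mg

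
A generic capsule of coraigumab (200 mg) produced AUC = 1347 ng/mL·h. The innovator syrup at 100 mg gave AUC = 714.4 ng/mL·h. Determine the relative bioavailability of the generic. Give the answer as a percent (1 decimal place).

F_rel = 94.3%

F_rel = (AUC_test/D_test) / (AUC_ref/D_ref)
      = (1347/200) / (714.4/100)
      = 6.735 / 7.144 = 0.9427 = 94.27%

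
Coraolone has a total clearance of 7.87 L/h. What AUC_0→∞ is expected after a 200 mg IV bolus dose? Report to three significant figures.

AUC_0→∞ = Dose_iv / CL
        = 200 / 7.87 = 25.413 mg/L·h

AUC = 25.4 mg/L·h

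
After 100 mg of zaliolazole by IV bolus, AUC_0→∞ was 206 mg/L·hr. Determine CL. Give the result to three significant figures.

CL = Dose_iv / AUC_0→∞
   = 100 / 206 = 0.485437 L/hr

CL = 0.485 L/hr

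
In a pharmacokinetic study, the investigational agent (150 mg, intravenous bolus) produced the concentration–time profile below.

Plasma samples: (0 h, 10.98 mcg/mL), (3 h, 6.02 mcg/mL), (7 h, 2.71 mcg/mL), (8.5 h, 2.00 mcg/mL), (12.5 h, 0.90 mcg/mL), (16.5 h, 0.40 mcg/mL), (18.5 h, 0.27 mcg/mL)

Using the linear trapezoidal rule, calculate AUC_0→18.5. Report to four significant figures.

Trapezoidal AUC_0→18.5:
  [0→3]: (10.98+6.02)/2 × 3 = 25.5
  [3→7]: (6.02+2.71)/2 × 4 = 17.46
  [7→8.5]: (2.71+2.00)/2 × 1.5 = 3.5325
  [8.5→12.5]: (2.00+0.90)/2 × 4 = 5.8
  [12.5→16.5]: (0.90+0.40)/2 × 4 = 2.6
  [16.5→18.5]: (0.40+0.27)/2 × 2 = 0.67
  Sum = 55.5625 mcg/mL·h

AUC = 55.56 mcg/mL·h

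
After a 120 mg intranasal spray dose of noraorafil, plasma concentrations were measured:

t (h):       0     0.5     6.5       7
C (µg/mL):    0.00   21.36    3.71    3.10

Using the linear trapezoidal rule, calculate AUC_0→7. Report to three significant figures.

AUC = 82.3 µg/mL·h

Trapezoidal AUC_0→7:
  [0→0.5]: (0.00+21.36)/2 × 0.5 = 5.34
  [0.5→6.5]: (21.36+3.71)/2 × 6 = 75.21
  [6.5→7]: (3.71+3.10)/2 × 0.5 = 1.7025
  Sum = 82.2525 µg/mL·h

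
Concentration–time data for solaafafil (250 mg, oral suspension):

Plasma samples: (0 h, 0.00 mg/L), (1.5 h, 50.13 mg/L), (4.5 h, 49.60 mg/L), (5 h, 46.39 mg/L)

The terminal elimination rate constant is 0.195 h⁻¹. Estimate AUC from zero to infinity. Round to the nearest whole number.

Trapezoidal AUC_0→5:
  [0→1.5]: (0.00+50.13)/2 × 1.5 = 37.5975
  [1.5→4.5]: (50.13+49.60)/2 × 3 = 149.595
  [4.5→5]: (49.60+46.39)/2 × 0.5 = 23.9975
  Sum = 211.19 mg/L·h
Extrapolated tail: C_last / k_e = 46.39 / 0.195 = 237.897
AUC_0→∞ = 211.19 + 237.897 = 449.087 mg/L·h

AUC = 449 mg/L·h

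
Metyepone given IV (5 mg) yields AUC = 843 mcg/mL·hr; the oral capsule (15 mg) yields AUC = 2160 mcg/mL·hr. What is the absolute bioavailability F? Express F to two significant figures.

F = (AUC_ev / D_ev) / (AUC_iv / D_iv)
  = (2160/15) / (843/5)
  = 144 / 168.6 = 0.8541

F = 0.85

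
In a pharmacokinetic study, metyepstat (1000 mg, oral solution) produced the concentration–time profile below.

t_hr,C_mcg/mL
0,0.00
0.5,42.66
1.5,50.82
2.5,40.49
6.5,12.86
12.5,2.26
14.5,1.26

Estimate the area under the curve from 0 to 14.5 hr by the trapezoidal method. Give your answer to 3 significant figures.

AUC = 259 mcg/mL·hr

Trapezoidal AUC_0→14.5:
  [0→0.5]: (0.00+42.66)/2 × 0.5 = 10.665
  [0.5→1.5]: (42.66+50.82)/2 × 1 = 46.74
  [1.5→2.5]: (50.82+40.49)/2 × 1 = 45.655
  [2.5→6.5]: (40.49+12.86)/2 × 4 = 106.7
  [6.5→12.5]: (12.86+2.26)/2 × 6 = 45.36
  [12.5→14.5]: (2.26+1.26)/2 × 2 = 3.52
  Sum = 258.64 mcg/mL·hr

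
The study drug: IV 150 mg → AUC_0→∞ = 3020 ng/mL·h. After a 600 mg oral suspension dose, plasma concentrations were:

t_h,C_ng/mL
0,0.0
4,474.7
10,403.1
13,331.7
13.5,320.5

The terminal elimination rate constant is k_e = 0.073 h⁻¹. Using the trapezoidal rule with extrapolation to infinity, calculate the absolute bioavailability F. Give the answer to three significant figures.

F = 0.765

Trapezoidal AUC_0→13.5 (oral suspension):
  [0→4]: (0.0+474.7)/2 × 4 = 949.4
  [4→10]: (474.7+403.1)/2 × 6 = 2633.4
  [10→13]: (403.1+331.7)/2 × 3 = 1102.2
  [13→13.5]: (331.7+320.5)/2 × 0.5 = 163.05
  Sum = 4848.05 ng/mL·h
Tail: C_last/k_e = 320.5/0.073 = 4390.411
AUC_0→∞ (oral suspension) = 4848.05 + 4390.411 = 9238.461 ng/mL·h
F = (AUC_ev/D_ev)/(AUC_iv/D_iv) = (9238.461/600)/(3020/150) = 15.397435/20.1333 = 0.7648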